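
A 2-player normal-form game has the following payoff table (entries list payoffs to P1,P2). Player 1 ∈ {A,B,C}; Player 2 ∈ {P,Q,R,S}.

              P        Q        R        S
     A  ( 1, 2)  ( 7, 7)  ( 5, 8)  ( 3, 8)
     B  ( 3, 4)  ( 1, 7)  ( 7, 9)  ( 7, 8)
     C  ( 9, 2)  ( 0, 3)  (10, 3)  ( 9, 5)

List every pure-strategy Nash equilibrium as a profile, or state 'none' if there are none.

Nash profiles: (C,S)

(A,P): not NE [P1→C gives 9>1; P2→S gives 8>2]
(A,Q): not NE [P2→S gives 8>7]
(A,R): not NE [P1→C gives 10>5]
(A,S): not NE [P1→C gives 9>3]
(B,P): not NE [P1→C gives 9>3; P2→R gives 9>4]
(B,Q): not NE [P1→A gives 7>1; P2→R gives 9>7]
(B,R): not NE [P1→C gives 10>7]
(B,S): not NE [P1→C gives 9>7; P2→R gives 9>8]
(C,P): not NE [P2→S gives 5>2]
(C,Q): not NE [P1→A gives 7>0; P2→S gives 5>3]
(C,R): not NE [P2→S gives 5>3]
(C,S): NE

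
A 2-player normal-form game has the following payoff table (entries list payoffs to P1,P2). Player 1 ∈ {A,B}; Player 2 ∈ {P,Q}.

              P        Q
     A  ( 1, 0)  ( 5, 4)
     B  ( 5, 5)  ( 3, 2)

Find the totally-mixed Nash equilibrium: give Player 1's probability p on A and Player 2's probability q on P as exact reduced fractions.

P1 indiff ⇒ q·1+(1-q)·5 = q·5+(1-q)·3 ⇒ q(-4) = (1-q)(-2) ⇒ q = 1/3
P2 indiff ⇒ p·0+(1-p)·5 = p·4+(1-p)·2 ⇒ p(-4) = (1-p)(-3) ⇒ p = 3/7

(p,q) = (3/7, 1/3)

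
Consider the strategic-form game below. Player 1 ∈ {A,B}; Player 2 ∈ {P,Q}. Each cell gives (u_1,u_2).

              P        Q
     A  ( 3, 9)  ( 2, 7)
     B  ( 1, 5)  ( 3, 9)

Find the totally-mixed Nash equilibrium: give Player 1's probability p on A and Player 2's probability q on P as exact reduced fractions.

(p,q) = (2/3, 1/3)

P1 indiff ⇒ q·3+(1-q)·2 = q·1+(1-q)·3 ⇒ q(2) = (1-q)(1) ⇒ q = 1/3
P2 indiff ⇒ p·9+(1-p)·5 = p·7+(1-p)·9 ⇒ p(2) = (1-p)(4) ⇒ p = 2/3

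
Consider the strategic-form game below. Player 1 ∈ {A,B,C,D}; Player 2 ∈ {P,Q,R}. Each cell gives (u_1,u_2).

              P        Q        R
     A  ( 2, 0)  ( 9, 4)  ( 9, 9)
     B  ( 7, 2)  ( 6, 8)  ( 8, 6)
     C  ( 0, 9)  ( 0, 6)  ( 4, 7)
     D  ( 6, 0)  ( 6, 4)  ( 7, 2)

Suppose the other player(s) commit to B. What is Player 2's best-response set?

u_2(P vs B) = 2
u_2(Q vs B) = 8
u_2(R vs B) = 6
max payoff 8 at {Q}

argmax u_2 = {Q}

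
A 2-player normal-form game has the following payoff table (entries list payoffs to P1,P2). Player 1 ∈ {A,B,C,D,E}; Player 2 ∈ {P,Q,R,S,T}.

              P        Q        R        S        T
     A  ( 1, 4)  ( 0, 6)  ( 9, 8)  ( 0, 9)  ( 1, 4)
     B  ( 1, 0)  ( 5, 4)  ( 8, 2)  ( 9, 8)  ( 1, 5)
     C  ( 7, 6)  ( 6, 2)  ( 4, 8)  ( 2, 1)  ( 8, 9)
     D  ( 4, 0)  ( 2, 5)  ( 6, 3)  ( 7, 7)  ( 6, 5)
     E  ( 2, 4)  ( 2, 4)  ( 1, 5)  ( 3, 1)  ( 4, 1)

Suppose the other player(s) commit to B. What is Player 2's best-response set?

argmax u_2 = {S}

u_2(P vs B) = 0
u_2(Q vs B) = 4
u_2(R vs B) = 2
u_2(S vs B) = 8
u_2(T vs B) = 5
max payoff 8 at {S}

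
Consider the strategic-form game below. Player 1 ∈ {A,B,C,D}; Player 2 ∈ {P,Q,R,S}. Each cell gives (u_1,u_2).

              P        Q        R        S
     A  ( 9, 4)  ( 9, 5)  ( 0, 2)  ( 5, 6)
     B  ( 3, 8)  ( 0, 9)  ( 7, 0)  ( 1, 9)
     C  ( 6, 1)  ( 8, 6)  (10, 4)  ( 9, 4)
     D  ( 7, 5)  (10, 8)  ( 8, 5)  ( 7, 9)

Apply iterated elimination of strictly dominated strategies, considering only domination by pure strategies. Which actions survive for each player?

Remaining: P1:{C,D} P2:{Q,S}

P1 drop B (C beats it: P:6>3 Q:8>0 R:10>7 S:9>1)
P2 drop P (Q beats it: A:5>4 C:6>1 D:8>5)
P1 drop A (D beats it: Q:10>9 R:8>0 S:7>5)
P2 drop R (Q beats it: C:6>4 D:8>5)
P1→{C,D} P2→{Q,S}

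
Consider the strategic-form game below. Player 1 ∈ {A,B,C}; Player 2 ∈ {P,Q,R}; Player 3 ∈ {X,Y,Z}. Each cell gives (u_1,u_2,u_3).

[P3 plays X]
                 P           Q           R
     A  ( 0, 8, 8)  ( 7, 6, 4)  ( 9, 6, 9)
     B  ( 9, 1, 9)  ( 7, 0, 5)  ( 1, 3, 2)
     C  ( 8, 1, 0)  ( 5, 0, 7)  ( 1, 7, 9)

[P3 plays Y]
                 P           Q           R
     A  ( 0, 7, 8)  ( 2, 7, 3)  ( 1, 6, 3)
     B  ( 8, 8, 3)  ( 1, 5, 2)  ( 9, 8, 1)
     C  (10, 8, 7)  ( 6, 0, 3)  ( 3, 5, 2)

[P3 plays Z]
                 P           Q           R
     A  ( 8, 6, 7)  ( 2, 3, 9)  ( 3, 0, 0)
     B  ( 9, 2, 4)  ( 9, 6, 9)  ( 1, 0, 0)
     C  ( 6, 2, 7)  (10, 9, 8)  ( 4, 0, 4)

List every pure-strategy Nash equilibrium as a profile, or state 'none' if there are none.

NE set: (C,P,Y), (C,Q,Z)

(A,P,X): not NE [P1→B gives 9>0]
(A,P,Y): not NE [P1→C gives 10>0]
(A,P,Z): not NE [P1→B gives 9>8; P3→Y gives 8>7]
(A,Q,X): not NE [P2→P gives 8>6; P3→Z gives 9>4]
(A,Q,Y): not NE [P1→C gives 6>2; P3→Z gives 9>3]
(A,Q,Z): not NE [P1→C gives 10>2; P2→P gives 6>3]
(A,R,X): not NE [P2→P gives 8>6]
(A,R,Y): not NE [P1→B gives 9>1; P2→Q gives 7>6; P3→X gives 9>3]
(A,R,Z): not NE [P1→C gives 4>3; P2→P gives 6>0; P3→X gives 9>0]
(B,P,X): not NE [P2→R gives 3>1]
(B,P,Y): not NE [P1→C gives 10>8; P3→X gives 9>3]
(B,P,Z): not NE [P2→Q gives 6>2; P3→X gives 9>4]
(B,Q,X): not NE [P2→R gives 3>0; P3→Z gives 9>5]
(B,Q,Y): not NE [P1→C gives 6>1; P2→R gives 8>5; P3→Z gives 9>2]
(B,Q,Z): not NE [P1→C gives 10>9]
(B,R,X): not NE [P1→A gives 9>1]
(B,R,Y): not NE [P3→X gives 2>1]
(B,R,Z): not NE [P1→C gives 4>1; P2→Q gives 6>0; P3→X gives 2>0]
(C,P,X): not NE [P1→B gives 9>8; P2→R gives 7>1; P3→Z gives 7>0]
(C,P,Y): NE
(C,P,Z): not NE [P1→B gives 9>6; P2→Q gives 9>2]
(C,Q,X): not NE [P1→B gives 7>5; P2→R gives 7>0; P3→Z gives 8>7]
(C,Q,Y): not NE [P2→P gives 8>0; P3→Z gives 8>3]
(C,Q,Z): NE
(C,R,X): not NE [P1→A gives 9>1]
(C,R,Y): not NE [P1→B gives 9>3; P2→P gives 8>5; P3→X gives 9>2]
(C,R,Z): not NE [P2→Q gives 9>0; P3→X gives 9>4]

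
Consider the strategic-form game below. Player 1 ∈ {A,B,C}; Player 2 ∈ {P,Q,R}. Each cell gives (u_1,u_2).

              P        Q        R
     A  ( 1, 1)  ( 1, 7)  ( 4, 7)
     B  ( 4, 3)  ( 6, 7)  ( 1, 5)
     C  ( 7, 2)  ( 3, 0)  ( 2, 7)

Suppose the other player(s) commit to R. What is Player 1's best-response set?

u_1(A vs R) = 4
u_1(B vs R) = 1
u_1(C vs R) = 2
max payoff 4 at {A}

P1 best: {A}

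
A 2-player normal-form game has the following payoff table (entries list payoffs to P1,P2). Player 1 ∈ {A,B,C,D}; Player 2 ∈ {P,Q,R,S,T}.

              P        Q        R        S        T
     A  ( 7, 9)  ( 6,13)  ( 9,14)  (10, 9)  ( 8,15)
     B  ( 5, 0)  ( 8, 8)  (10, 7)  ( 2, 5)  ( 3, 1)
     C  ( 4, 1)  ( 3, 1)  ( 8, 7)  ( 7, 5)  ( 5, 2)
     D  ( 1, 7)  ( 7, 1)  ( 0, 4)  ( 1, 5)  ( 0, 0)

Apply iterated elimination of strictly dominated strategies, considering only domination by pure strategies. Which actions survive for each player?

Remaining: P1:{A,B} P2:{Q,R,T}

P1 drop C (A beats it: P:7>4 Q:6>3 R:9>8 S:10>7 T:8>5)
P1 drop D (B beats it: P:5>1 Q:8>7 R:10>0 S:2>1 T:3>0)
P2 drop P (Q beats it: A:13>9 B:8>0)
P2 drop S (Q beats it: A:13>9 B:8>5)
P1→{A,B} P2→{Q,R,T}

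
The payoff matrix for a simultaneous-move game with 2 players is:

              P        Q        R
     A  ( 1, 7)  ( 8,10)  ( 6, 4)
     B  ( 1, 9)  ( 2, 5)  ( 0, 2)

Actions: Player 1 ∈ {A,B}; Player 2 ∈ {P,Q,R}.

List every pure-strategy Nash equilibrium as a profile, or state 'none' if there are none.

(A,P): not NE [P2→Q gives 10>7]
(A,Q): NE
(A,R): not NE [P2→Q gives 10>4]
(B,P): NE
(B,Q): not NE [P1→A gives 8>2; P2→P gives 9>5]
(B,R): not NE [P1→A gives 6>0; P2→P gives 9>2]

Nash profiles: (A,Q), (B,P)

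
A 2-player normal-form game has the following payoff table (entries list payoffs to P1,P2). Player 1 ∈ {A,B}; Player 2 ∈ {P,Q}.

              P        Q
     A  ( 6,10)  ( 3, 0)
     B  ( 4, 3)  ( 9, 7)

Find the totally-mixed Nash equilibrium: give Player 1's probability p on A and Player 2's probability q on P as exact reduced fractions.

P1 indiff ⇒ q·6+(1-q)·3 = q·4+(1-q)·9 ⇒ q(2) = (1-q)(6) ⇒ q = 3/4
P2 indiff ⇒ p·10+(1-p)·3 = p·0+(1-p)·7 ⇒ p(10) = (1-p)(4) ⇒ p = 2/7

p=2/7, q=3/4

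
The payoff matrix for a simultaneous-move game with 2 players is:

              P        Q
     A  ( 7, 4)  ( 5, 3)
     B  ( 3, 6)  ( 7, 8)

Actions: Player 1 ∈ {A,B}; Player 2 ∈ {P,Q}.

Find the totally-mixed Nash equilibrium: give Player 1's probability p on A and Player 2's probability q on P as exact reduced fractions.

P1 indiff ⇒ q·7+(1-q)·5 = q·3+(1-q)·7 ⇒ q(4) = (1-q)(2) ⇒ q = 1/3
P2 indiff ⇒ p·4+(1-p)·6 = p·3+(1-p)·8 ⇒ p(1) = (1-p)(2) ⇒ p = 2/3

P1 mixes 2/3 on A; P2 mixes 1/3 on P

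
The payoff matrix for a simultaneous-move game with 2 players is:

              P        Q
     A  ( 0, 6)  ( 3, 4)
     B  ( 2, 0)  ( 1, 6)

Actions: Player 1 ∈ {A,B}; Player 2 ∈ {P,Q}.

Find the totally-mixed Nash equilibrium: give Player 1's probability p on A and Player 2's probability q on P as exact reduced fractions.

(p,q) = (3/4, 1/2)

P1 indiff ⇒ q·0+(1-q)·3 = q·2+(1-q)·1 ⇒ q(-2) = (1-q)(-2) ⇒ q = 1/2
P2 indiff ⇒ p·6+(1-p)·0 = p·4+(1-p)·6 ⇒ p(2) = (1-p)(6) ⇒ p = 3/4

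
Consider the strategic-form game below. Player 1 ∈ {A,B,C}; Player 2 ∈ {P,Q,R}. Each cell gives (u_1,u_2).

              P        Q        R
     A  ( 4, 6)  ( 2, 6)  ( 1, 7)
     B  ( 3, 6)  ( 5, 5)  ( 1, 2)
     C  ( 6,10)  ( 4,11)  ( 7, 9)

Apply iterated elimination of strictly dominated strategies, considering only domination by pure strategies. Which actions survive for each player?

Remaining: P1:{B,C} P2:{P,Q}

P1 drop A (C beats it: P:6>4 Q:4>2 R:7>1)
P2 drop R (P beats it: B:6>2 C:10>9)
P1→{B,C} P2→{P,Q}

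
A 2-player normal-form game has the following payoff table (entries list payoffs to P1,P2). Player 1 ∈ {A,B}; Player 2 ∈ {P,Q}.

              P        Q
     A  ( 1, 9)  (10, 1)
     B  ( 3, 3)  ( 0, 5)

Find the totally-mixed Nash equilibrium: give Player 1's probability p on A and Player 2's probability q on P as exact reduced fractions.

P1 indiff ⇒ q·1+(1-q)·10 = q·3+(1-q)·0 ⇒ q(-2) = (1-q)(-10) ⇒ q = 5/6
P2 indiff ⇒ p·9+(1-p)·3 = p·1+(1-p)·5 ⇒ p(8) = (1-p)(2) ⇒ p = 1/5

p=1/5, q=5/6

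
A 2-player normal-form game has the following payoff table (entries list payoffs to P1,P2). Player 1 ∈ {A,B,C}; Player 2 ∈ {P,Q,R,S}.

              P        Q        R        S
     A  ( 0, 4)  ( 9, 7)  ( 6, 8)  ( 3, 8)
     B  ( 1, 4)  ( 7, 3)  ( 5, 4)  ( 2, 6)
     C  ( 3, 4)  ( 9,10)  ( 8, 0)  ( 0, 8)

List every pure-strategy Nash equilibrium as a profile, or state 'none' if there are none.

(A,P): not NE [P1→C gives 3>0; P2→S gives 8>4]
(A,Q): not NE [P2→S gives 8>7]
(A,R): not NE [P1→C gives 8>6]
(A,S): NE
(B,P): not NE [P1→C gives 3>1; P2→S gives 6>4]
(B,Q): not NE [P1→C gives 9>7; P2→S gives 6>3]
(B,R): not NE [P1→C gives 8>5; P2→S gives 6>4]
(B,S): not NE [P1→A gives 3>2]
(C,P): not NE [P2→Q gives 10>4]
(C,Q): NE
(C,R): not NE [P2→Q gives 10>0]
(C,S): not NE [P1→A gives 3>0; P2→Q gives 10>8]

NE set: (A,S), (C,Q)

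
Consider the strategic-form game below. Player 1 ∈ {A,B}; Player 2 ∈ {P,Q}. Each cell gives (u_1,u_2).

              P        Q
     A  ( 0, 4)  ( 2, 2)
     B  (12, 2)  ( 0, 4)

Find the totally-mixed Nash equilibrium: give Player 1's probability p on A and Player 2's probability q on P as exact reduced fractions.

P1 indiff ⇒ q·0+(1-q)·2 = q·12+(1-q)·0 ⇒ q(-12) = (1-q)(-2) ⇒ q = 1/7
P2 indiff ⇒ p·4+(1-p)·2 = p·2+(1-p)·4 ⇒ p(2) = (1-p)(2) ⇒ p = 1/2

P1 mixes 1/2 on A; P2 mixes 1/7 on P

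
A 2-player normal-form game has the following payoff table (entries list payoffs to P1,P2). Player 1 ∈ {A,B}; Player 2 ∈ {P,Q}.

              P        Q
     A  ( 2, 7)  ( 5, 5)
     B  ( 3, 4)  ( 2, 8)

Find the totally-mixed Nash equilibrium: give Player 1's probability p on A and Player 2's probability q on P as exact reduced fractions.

P1 indiff ⇒ q·2+(1-q)·5 = q·3+(1-q)·2 ⇒ q(-1) = (1-q)(-3) ⇒ q = 3/4
P2 indiff ⇒ p·7+(1-p)·4 = p·5+(1-p)·8 ⇒ p(2) = (1-p)(4) ⇒ p = 2/3

P1 mixes 2/3 on A; P2 mixes 3/4 on P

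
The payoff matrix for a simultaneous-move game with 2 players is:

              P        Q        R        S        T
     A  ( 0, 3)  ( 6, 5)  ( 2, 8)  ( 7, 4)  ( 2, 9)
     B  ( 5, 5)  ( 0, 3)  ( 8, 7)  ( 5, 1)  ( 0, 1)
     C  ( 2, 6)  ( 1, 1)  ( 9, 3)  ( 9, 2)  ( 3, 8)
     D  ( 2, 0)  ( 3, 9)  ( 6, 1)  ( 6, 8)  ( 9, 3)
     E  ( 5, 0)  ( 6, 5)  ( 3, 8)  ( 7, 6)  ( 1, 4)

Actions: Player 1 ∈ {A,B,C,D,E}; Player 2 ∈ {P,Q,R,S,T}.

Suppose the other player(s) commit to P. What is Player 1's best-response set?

BR_1 = {B,E}

u_1(A vs P) = 0
u_1(B vs P) = 5
u_1(C vs P) = 2
u_1(D vs P) = 2
u_1(E vs P) = 5
max payoff 5 at {B,E}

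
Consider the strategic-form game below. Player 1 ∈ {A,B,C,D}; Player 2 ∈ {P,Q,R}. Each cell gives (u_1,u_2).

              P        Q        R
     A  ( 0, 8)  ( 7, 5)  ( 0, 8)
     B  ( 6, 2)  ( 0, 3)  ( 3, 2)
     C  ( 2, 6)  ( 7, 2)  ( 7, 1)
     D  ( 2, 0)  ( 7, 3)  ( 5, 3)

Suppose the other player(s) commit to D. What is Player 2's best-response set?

u_2(P vs D) = 0
u_2(Q vs D) = 3
u_2(R vs D) = 3
max payoff 3 at {Q,R}

P2 best: {Q,R}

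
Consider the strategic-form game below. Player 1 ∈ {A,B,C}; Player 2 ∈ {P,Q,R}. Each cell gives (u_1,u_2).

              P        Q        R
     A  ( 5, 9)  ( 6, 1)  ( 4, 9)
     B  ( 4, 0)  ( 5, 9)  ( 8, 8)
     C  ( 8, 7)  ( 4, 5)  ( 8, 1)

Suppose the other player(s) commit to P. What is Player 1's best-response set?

P1 best: {C}

u_1(A vs P) = 5
u_1(B vs P) = 4
u_1(C vs P) = 8
max payoff 8 at {C}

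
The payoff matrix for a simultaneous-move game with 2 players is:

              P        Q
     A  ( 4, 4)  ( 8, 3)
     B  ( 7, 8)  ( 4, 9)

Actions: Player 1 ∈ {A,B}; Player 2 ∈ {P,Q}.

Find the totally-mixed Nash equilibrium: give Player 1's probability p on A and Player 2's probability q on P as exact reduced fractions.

(p,q) = (1/2, 4/7)

P1 indiff ⇒ q·4+(1-q)·8 = q·7+(1-q)·4 ⇒ q(-3) = (1-q)(-4) ⇒ q = 4/7
P2 indiff ⇒ p·4+(1-p)·8 = p·3+(1-p)·9 ⇒ p(1) = (1-p)(1) ⇒ p = 1/2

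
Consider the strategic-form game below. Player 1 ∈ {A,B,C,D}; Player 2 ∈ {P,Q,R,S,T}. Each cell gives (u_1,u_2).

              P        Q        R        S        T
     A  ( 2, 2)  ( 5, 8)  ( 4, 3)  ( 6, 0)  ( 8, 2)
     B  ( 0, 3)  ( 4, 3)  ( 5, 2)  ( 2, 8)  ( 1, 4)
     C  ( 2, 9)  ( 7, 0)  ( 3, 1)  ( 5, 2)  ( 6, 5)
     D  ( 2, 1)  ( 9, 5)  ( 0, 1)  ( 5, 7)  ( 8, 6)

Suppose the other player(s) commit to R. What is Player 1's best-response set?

argmax u_1 = {B}

u_1(A vs R) = 4
u_1(B vs R) = 5
u_1(C vs R) = 3
u_1(D vs R) = 0
max payoff 5 at {B}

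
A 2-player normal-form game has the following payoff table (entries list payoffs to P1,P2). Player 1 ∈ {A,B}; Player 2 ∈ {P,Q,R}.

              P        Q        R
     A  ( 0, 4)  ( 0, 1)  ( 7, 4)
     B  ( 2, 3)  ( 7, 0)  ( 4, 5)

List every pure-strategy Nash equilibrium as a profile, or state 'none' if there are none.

(A,P): not NE [P1→B gives 2>0]
(A,Q): not NE [P1→B gives 7>0; P2→R gives 4>1]
(A,R): NE
(B,P): not NE [P2→R gives 5>3]
(B,Q): not NE [P2→R gives 5>0]
(B,R): not NE [P1→A gives 7>4]

Nash profiles: (A,R)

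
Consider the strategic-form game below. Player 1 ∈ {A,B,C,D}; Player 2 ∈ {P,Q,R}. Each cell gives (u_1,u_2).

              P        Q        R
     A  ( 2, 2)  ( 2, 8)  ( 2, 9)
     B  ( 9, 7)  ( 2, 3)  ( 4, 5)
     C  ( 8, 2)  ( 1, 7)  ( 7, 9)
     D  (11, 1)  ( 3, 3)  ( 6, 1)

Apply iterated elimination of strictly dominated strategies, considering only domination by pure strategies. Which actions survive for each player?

P1 drop A (D beats it: P:11>2 Q:3>2 R:6>2)
P1 drop B (D beats it: P:11>9 Q:3>2 R:6>4)
P2 drop P (Q beats it: C:7>2 D:3>1)
P1→{C,D} P2→{Q,R}

Survivors P1:{C,D} P2:{Q,R}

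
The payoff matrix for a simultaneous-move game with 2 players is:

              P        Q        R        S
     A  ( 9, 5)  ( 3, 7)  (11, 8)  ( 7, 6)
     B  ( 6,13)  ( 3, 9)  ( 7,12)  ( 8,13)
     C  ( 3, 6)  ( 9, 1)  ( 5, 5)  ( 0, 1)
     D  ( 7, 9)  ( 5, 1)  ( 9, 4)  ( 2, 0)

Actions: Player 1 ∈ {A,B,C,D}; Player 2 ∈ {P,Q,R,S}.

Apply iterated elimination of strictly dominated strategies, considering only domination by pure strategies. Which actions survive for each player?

Remaining: P1:{A,B} P2:{P,R,S}

P2 drop Q (R beats it: A:8>7 B:12>9 C:5>1 D:4>1)
P1 drop C (A beats it: P:9>3 R:11>5 S:7>0)
P1 drop D (A beats it: P:9>7 R:11>9 S:7>2)
P1→{A,B} P2→{P,R,S}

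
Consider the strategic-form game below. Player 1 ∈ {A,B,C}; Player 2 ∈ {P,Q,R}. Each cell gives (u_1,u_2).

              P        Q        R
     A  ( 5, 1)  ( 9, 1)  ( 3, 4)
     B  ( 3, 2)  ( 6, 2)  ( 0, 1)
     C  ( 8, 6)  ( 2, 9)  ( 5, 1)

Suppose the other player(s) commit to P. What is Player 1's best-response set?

u_1(A vs P) = 5
u_1(B vs P) = 3
u_1(C vs P) = 8
max payoff 8 at {C}

BR_1 = {C}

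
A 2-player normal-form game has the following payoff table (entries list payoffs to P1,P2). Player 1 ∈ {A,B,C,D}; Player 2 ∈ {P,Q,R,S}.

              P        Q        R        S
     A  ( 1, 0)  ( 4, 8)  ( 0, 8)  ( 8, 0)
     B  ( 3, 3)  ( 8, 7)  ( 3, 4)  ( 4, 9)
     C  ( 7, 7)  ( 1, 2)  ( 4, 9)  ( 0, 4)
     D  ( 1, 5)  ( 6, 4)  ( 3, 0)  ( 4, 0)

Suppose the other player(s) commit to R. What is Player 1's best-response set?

u_1(A vs R) = 0
u_1(B vs R) = 3
u_1(C vs R) = 4
u_1(D vs R) = 3
max payoff 4 at {C}

argmax u_1 = {C}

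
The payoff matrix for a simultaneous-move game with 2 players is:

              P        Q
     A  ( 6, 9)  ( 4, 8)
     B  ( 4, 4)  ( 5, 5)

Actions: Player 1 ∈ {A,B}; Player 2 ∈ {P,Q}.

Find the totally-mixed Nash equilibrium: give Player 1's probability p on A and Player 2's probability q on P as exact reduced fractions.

P1 indiff ⇒ q·6+(1-q)·4 = q·4+(1-q)·5 ⇒ q(2) = (1-q)(1) ⇒ q = 1/3
P2 indiff ⇒ p·9+(1-p)·4 = p·8+(1-p)·5 ⇒ p(1) = (1-p)(1) ⇒ p = 1/2

P1 mixes 1/2 on A; P2 mixes 1/3 on P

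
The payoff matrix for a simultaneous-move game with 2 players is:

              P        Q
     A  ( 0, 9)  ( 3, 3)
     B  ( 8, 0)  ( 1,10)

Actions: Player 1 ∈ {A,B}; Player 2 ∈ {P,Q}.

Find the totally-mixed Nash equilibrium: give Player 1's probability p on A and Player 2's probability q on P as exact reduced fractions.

P1 indiff ⇒ q·0+(1-q)·3 = q·8+(1-q)·1 ⇒ q(-8) = (1-q)(-2) ⇒ q = 1/5
P2 indiff ⇒ p·9+(1-p)·0 = p·3+(1-p)·10 ⇒ p(6) = (1-p)(10) ⇒ p = 5/8

p=5/8, q=1/5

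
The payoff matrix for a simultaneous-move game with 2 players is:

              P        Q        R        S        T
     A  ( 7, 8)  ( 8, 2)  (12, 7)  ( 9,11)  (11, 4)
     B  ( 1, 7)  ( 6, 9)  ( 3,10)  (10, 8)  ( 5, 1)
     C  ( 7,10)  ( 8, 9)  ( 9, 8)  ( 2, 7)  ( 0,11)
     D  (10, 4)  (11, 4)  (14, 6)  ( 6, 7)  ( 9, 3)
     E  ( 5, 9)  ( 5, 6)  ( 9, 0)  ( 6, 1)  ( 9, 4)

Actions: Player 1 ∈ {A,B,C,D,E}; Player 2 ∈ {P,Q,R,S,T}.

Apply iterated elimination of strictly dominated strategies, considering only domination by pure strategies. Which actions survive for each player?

Remaining: P1:{A,B,D} P2:{R,S}

P1 drop C (D beats it: P:10>7 Q:11>8 R:14>9 S:6>2 T:9>0)
P1 drop E (A beats it: P:7>5 Q:8>5 R:12>9 S:9>6 T:11>9)
P2 drop P (S beats it: A:11>8 B:8>7 D:7>4)
P2 drop Q (R beats it: A:7>2 B:10>9 D:6>4)
P2 drop T (R beats it: A:7>4 B:10>1 D:6>3)
P1→{A,B,D} P2→{R,S}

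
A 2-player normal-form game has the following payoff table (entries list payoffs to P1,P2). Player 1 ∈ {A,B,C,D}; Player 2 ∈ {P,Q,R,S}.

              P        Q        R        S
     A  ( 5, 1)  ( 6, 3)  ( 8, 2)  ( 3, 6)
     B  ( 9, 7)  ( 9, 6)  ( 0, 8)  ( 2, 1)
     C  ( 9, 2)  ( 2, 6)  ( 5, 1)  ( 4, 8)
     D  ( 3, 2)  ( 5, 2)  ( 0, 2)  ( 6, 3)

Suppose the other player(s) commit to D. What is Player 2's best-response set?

u_2(P vs D) = 2
u_2(Q vs D) = 2
u_2(R vs D) = 2
u_2(S vs D) = 3
max payoff 3 at {S}

BR_2 = {S}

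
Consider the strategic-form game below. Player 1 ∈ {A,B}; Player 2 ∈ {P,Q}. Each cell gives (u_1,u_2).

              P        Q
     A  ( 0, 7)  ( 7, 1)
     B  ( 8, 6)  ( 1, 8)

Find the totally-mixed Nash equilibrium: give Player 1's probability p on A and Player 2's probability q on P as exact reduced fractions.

P1 mixes 1/4 on A; P2 mixes 3/7 on P

P1 indiff ⇒ q·0+(1-q)·7 = q·8+(1-q)·1 ⇒ q(-8) = (1-q)(-6) ⇒ q = 3/7
P2 indiff ⇒ p·7+(1-p)·6 = p·1+(1-p)·8 ⇒ p(6) = (1-p)(2) ⇒ p = 1/4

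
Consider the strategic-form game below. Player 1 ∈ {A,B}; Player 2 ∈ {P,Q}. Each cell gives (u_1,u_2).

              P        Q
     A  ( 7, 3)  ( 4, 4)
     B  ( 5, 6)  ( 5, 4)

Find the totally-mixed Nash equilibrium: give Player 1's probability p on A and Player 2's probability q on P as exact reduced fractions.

p=2/3, q=1/3

P1 indiff ⇒ q·7+(1-q)·4 = q·5+(1-q)·5 ⇒ q(2) = (1-q)(1) ⇒ q = 1/3
P2 indiff ⇒ p·3+(1-p)·6 = p·4+(1-p)·4 ⇒ p(-1) = (1-p)(-2) ⇒ p = 2/3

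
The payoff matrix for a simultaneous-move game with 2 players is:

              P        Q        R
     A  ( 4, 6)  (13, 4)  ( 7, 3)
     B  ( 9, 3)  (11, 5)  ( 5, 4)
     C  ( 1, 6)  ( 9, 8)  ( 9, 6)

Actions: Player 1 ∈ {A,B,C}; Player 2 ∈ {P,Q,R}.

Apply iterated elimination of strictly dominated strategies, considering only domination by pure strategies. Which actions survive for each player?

P2 drop R (Q beats it: A:4>3 B:5>4 C:8>6)
P1 drop C (A beats it: P:4>1 Q:13>9)
P1→{A,B} P2→{P,Q}

Survivors P1:{A,B} P2:{P,Q}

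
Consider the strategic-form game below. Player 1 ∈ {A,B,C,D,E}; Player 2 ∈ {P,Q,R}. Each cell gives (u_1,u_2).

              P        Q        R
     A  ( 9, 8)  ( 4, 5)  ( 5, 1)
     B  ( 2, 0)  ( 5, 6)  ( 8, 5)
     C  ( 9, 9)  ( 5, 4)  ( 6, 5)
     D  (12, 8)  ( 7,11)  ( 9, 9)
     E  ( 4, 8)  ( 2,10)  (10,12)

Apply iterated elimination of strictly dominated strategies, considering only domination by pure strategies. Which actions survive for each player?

Remaining: P1:{D,E} P2:{Q,R}

P1 drop A (D beats it: P:12>9 Q:7>4 R:9>5)
P1 drop B (D beats it: P:12>2 Q:7>5 R:9>8)
P1 drop C (D beats it: P:12>9 Q:7>5 R:9>6)
P2 drop P (Q beats it: D:11>8 E:10>8)
P1→{D,E} P2→{Q,R}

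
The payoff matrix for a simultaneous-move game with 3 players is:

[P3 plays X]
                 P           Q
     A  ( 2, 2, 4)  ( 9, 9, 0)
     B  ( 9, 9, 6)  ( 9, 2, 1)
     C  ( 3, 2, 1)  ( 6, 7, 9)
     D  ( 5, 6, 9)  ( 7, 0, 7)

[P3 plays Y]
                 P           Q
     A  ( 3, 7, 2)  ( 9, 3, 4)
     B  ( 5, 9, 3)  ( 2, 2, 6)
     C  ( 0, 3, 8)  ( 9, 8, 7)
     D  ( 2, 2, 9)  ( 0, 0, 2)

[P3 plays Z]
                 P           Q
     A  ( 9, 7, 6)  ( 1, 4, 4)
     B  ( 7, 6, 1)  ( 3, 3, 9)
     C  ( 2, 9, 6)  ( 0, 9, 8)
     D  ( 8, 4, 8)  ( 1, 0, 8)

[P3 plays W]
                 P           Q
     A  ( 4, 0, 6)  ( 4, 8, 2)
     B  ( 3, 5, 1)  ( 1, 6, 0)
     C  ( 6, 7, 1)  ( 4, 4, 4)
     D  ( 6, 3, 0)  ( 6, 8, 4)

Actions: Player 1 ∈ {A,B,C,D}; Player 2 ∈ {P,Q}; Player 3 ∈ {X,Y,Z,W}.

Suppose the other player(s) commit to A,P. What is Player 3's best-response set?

argmax u_3 = {Z,W}

u_3(X vs A,P) = 4
u_3(Y vs A,P) = 2
u_3(Z vs A,P) = 6
u_3(W vs A,P) = 6
max payoff 6 at {Z,W}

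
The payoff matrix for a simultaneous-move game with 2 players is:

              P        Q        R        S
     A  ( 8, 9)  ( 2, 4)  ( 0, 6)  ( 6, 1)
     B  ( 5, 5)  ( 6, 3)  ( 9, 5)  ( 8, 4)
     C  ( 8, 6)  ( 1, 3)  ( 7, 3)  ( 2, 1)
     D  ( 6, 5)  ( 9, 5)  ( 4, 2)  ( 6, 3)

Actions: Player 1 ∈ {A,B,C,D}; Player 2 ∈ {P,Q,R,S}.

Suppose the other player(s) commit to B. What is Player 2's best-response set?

u_2(P vs B) = 5
u_2(Q vs B) = 3
u_2(R vs B) = 5
u_2(S vs B) = 4
max payoff 5 at {P,R}

BR_2 = {P,R}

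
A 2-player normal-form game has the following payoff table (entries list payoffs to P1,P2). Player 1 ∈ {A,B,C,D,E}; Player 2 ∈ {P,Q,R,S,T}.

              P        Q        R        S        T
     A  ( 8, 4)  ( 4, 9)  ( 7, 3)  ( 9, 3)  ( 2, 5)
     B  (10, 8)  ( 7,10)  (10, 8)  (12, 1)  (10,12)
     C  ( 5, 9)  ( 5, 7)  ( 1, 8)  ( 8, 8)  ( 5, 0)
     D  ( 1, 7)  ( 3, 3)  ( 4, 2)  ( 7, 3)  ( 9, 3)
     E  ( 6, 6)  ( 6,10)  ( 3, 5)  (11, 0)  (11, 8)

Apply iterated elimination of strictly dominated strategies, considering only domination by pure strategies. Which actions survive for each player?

P1 drop A (B beats it: P:10>8 Q:7>4 R:10>7 S:12>9 T:10>2)
P1 drop C (B beats it: P:10>5 Q:7>5 R:10>1 S:12>8 T:10>5)
P1 drop D (B beats it: P:10>1 Q:7>3 R:10>4 S:12>7 T:10>9)
P2 drop P (Q beats it: B:10>8 E:10>6)
P2 drop R (Q beats it: B:10>8 E:10>5)
P2 drop S (Q beats it: B:10>1 E:10>0)
P1→{B,E} P2→{Q,T}

Remaining: P1:{B,E} P2:{Q,T}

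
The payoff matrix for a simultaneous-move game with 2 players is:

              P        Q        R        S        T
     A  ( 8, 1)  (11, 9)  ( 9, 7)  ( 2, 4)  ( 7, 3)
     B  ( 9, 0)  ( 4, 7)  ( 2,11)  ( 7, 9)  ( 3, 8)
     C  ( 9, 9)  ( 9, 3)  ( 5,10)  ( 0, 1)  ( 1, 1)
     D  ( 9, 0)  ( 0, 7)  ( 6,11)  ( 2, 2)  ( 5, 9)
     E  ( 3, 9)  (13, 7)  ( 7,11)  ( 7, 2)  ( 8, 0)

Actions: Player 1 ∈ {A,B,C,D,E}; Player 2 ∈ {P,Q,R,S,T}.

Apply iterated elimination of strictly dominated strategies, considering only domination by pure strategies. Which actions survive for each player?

IESDS → P1:{A,E} P2:{Q,R}

P2 drop P (R beats it: A:7>1 B:11>0 C:10>9 D:11>0 E:11>9)
P1 drop C (A beats it: Q:11>9 R:9>5 S:2>0 T:7>1)
P1 drop D (E beats it: Q:13>0 R:7>6 S:7>2 T:8>5)
P2 drop S (R beats it: A:7>4 B:11>9 E:11>2)
P1 drop B (A beats it: Q:11>4 R:9>2 T:7>3)
P2 drop T (Q beats it: A:9>3 E:7>0)
P1→{A,E} P2→{Q,R}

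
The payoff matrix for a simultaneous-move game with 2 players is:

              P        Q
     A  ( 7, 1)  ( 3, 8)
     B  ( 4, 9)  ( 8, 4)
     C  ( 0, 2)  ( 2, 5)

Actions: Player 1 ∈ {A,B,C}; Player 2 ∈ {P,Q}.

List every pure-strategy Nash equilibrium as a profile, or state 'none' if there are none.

(A,P): not NE [P2→Q gives 8>1]
(A,Q): not NE [P1→B gives 8>3]
(B,P): not NE [P1→A gives 7>4]
(B,Q): not NE [P2→P gives 9>4]
(C,P): not NE [P1→A gives 7>0; P2→Q gives 5>2]
(C,Q): not NE [P1→B gives 8>2]

PSNE: ∅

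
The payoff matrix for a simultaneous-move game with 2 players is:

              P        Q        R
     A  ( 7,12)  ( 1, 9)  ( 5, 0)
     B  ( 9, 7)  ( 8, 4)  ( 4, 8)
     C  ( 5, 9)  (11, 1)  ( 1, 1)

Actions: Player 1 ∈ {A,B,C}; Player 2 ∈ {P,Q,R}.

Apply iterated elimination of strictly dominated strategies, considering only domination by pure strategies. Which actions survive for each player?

P2 drop Q (P beats it: A:12>9 B:7>4 C:9>1)
P1 drop C (A beats it: P:7>5 R:5>1)
P1→{A,B} P2→{P,R}

IESDS → P1:{A,B} P2:{P,R}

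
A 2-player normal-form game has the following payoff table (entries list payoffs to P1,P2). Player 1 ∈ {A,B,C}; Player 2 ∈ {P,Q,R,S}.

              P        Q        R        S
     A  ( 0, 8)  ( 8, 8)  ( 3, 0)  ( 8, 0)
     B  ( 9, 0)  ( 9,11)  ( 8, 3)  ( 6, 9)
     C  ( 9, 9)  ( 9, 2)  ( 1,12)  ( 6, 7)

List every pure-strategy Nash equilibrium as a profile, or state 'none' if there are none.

NE set: (B,Q)

(A,P): not NE [P1→C gives 9>0]
(A,Q): not NE [P1→C gives 9>8]
(A,R): not NE [P1→B gives 8>3; P2→Q gives 8>0]
(A,S): not NE [P2→Q gives 8>0]
(B,P): not NE [P2→Q gives 11>0]
(B,Q): NE
(B,R): not NE [P2→Q gives 11>3]
(B,S): not NE [P1→A gives 8>6; P2→Q gives 11>9]
(C,P): not NE [P2→R gives 12>9]
(C,Q): not NE [P2→R gives 12>2]
(C,R): not NE [P1→B gives 8>1]
(C,S): not NE [P1→A gives 8>6; P2→R gives 12>7]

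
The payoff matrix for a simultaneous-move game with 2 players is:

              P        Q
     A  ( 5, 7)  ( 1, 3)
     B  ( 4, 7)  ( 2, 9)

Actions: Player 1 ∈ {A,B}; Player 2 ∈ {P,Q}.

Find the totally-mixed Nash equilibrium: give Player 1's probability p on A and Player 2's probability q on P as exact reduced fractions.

p=1/3, q=1/2

P1 indiff ⇒ q·5+(1-q)·1 = q·4+(1-q)·2 ⇒ q(1) = (1-q)(1) ⇒ q = 1/2
P2 indiff ⇒ p·7+(1-p)·7 = p·3+(1-p)·9 ⇒ p(4) = (1-p)(2) ⇒ p = 1/3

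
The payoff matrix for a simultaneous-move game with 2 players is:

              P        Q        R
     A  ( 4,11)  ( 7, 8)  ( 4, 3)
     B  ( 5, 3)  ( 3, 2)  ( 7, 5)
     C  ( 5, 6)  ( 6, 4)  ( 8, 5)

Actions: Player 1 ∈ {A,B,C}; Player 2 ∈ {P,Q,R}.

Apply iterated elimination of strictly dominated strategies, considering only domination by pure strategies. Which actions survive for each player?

IESDS → P1:{B,C} P2:{P,R}

P2 drop Q (P beats it: A:11>8 B:3>2 C:6>4)
P1 drop A (B beats it: P:5>4 R:7>4)
P1→{B,C} P2→{P,R}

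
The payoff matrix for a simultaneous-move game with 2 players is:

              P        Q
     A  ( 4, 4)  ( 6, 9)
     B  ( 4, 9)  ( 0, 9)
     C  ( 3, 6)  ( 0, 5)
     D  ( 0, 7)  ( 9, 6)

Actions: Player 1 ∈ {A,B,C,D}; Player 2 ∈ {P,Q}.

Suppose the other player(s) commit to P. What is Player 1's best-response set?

P1 best: {A,B}

u_1(A vs P) = 4
u_1(B vs P) = 4
u_1(C vs P) = 3
u_1(D vs P) = 0
max payoff 4 at {A,B}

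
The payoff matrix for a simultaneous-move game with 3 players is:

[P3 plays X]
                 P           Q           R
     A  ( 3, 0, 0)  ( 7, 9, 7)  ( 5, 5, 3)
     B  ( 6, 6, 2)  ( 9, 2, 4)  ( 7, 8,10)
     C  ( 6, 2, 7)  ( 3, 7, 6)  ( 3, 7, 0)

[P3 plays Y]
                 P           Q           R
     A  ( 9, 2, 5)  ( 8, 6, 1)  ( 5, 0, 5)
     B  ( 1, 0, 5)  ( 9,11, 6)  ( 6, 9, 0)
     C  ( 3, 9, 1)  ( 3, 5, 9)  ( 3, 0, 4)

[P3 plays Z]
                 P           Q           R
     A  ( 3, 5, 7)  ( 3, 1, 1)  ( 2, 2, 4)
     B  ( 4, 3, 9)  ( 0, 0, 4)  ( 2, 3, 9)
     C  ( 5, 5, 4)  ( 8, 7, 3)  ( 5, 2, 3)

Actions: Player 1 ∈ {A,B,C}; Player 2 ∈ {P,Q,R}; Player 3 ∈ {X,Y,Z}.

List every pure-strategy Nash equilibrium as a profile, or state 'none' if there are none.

Nash profiles: (B,Q,Y), (B,R,X)

(A,P,X): not NE [P1→C gives 6>3; P2→Q gives 9>0; P3→Z gives 7>0]
(A,P,Y): not NE [P2→Q gives 6>2; P3→Z gives 7>5]
(A,P,Z): not NE [P1→C gives 5>3]
(A,Q,X): not NE [P1→B gives 9>7]
(A,Q,Y): not NE [P1→B gives 9>8; P3→X gives 7>1]
(A,Q,Z): not NE [P1→C gives 8>3; P2→P gives 5>1; P3→X gives 7>1]
(A,R,X): not NE [P1→B gives 7>5; P2→Q gives 9>5; P3→Y gives 5>3]
(A,R,Y): not NE [P1→B gives 6>5; P2→Q gives 6>0]
(A,R,Z): not NE [P1→C gives 5>2; P2→P gives 5>2; P3→Y gives 5>4]
(B,P,X): not NE [P2→R gives 8>6; P3→Z gives 9>2]
(B,P,Y): not NE [P1→A gives 9>1; P2→Q gives 11>0; P3→Z gives 9>5]
(B,P,Z): not NE [P1→C gives 5>4]
(B,Q,X): not NE [P2→R gives 8>2; P3→Y gives 6>4]
(B,Q,Y): NE
(B,Q,Z): not NE [P1→C gives 8>0; P2→R gives 3>0; P3→Y gives 6>4]
(B,R,X): NE
(B,R,Y): not NE [P2→Q gives 11>9; P3→X gives 10>0]
(B,R,Z): not NE [P1→C gives 5>2; P3→X gives 10>9]
(C,P,X): not NE [P2→R gives 7>2]
(C,P,Y): not NE [P1→A gives 9>3; P3→X gives 7>1]
(C,P,Z): not NE [P2→Q gives 7>5; P3→X gives 7>4]
(C,Q,X): not NE [P1→B gives 9>3; P3→Y gives 9>6]
(C,Q,Y): not NE [P1→B gives 9>3; P2→P gives 9>5]
(C,Q,Z): not NE [P3→Y gives 9>3]
(C,R,X): not NE [P1→B gives 7>3; P3→Y gives 4>0]
(C,R,Y): not NE [P1→B gives 6>3; P2→P gives 9>0]
(C,R,Z): not NE [P2→Q gives 7>2; P3→Y gives 4>3]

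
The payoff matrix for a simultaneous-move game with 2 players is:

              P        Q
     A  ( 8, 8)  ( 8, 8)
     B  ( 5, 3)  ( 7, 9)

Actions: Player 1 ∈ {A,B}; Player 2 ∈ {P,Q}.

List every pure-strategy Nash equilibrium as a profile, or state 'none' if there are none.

PSNE = {(A,P), (A,Q)}

(A,P): NE
(A,Q): NE
(B,P): not NE [P1→A gives 8>5; P2→Q gives 9>3]
(B,Q): not NE [P1→A gives 8>7]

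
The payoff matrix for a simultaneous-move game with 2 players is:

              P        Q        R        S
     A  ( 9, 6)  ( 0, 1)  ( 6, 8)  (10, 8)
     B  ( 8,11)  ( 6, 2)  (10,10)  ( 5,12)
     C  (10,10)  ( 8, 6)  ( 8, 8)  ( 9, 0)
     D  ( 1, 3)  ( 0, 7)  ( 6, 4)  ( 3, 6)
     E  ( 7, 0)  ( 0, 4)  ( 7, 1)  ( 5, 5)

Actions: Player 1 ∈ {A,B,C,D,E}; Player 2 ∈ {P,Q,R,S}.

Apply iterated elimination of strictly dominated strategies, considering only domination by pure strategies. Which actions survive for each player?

Survivors P1:{A,B,C} P2:{P,R,S}

P1 drop D (B beats it: P:8>1 Q:6>0 R:10>6 S:5>3)
P1 drop E (C beats it: P:10>7 Q:8>0 R:8>7 S:9>5)
P2 drop Q (P beats it: A:6>1 B:11>2 C:10>6)
P1→{A,B,C} P2→{P,R,S}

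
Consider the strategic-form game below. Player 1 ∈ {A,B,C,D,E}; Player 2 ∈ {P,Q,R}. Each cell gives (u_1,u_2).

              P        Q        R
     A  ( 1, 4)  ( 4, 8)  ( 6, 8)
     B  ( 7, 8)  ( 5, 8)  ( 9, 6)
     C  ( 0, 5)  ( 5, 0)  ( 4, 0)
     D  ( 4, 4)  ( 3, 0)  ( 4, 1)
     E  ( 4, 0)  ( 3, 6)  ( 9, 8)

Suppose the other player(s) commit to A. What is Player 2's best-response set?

argmax u_2 = {Q,R}

u_2(P vs A) = 4
u_2(Q vs A) = 8
u_2(R vs A) = 8
max payoff 8 at {Q,R}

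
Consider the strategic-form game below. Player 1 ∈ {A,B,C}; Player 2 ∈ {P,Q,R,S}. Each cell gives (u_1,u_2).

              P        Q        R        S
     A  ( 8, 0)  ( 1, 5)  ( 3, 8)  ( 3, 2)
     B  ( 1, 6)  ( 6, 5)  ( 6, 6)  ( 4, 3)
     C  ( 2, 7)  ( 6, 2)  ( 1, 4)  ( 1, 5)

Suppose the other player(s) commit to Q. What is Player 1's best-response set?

BR_1 = {B,C}

u_1(A vs Q) = 1
u_1(B vs Q) = 6
u_1(C vs Q) = 6
max payoff 6 at {B,C}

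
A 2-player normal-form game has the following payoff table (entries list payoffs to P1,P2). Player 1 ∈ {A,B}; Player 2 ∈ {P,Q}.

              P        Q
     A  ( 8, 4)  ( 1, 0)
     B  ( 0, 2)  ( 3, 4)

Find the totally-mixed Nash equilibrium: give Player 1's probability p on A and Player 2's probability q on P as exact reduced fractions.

P1 indiff ⇒ q·8+(1-q)·1 = q·0+(1-q)·3 ⇒ q(8) = (1-q)(2) ⇒ q = 1/5
P2 indiff ⇒ p·4+(1-p)·2 = p·0+(1-p)·4 ⇒ p(4) = (1-p)(2) ⇒ p = 1/3

p=1/3, q=1/5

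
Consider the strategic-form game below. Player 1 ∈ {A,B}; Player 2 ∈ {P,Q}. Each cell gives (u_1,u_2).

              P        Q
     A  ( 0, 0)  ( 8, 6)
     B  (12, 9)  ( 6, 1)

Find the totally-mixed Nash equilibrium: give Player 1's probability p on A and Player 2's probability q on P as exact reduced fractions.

(p,q) = (4/7, 1/7)

P1 indiff ⇒ q·0+(1-q)·8 = q·12+(1-q)·6 ⇒ q(-12) = (1-q)(-2) ⇒ q = 1/7
P2 indiff ⇒ p·0+(1-p)·9 = p·6+(1-p)·1 ⇒ p(-6) = (1-p)(-8) ⇒ p = 4/7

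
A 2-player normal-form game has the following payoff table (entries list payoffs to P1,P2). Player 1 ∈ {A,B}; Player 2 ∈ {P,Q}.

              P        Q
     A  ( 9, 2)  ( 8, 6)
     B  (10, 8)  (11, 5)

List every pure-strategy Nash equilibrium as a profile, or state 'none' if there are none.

NE set: (B,P)

(A,P): not NE [P1→B gives 10>9; P2→Q gives 6>2]
(A,Q): not NE [P1→B gives 11>8]
(B,P): NE
(B,Q): not NE [P2→P gives 8>5]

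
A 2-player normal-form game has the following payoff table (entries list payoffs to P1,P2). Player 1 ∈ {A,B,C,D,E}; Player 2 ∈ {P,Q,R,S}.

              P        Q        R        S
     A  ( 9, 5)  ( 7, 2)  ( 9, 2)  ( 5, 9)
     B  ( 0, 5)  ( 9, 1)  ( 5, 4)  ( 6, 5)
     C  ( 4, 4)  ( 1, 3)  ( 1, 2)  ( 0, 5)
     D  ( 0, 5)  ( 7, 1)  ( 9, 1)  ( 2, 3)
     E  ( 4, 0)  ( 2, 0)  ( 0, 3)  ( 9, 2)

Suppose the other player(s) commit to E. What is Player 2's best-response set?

BR_2 = {R}

u_2(P vs E) = 0
u_2(Q vs E) = 0
u_2(R vs E) = 3
u_2(S vs E) = 2
max payoff 3 at {R}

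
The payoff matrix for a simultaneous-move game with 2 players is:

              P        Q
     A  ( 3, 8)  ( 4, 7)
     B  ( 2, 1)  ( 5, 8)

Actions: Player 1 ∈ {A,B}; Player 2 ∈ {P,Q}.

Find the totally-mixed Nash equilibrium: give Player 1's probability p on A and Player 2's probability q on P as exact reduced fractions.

p=7/8, q=1/2

P1 indiff ⇒ q·3+(1-q)·4 = q·2+(1-q)·5 ⇒ q(1) = (1-q)(1) ⇒ q = 1/2
P2 indiff ⇒ p·8+(1-p)·1 = p·7+(1-p)·8 ⇒ p(1) = (1-p)(7) ⇒ p = 7/8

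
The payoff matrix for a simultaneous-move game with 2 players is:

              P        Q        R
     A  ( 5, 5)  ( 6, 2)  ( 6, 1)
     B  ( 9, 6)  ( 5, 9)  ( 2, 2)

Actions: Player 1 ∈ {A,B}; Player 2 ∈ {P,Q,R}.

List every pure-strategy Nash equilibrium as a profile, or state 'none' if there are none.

(A,P): not NE [P1→B gives 9>5]
(A,Q): not NE [P2→P gives 5>2]
(A,R): not NE [P2→P gives 5>1]
(B,P): not NE [P2→Q gives 9>6]
(B,Q): not NE [P1→A gives 6>5]
(B,R): not NE [P1→A gives 6>2; P2→Q gives 9>2]

No pure NE.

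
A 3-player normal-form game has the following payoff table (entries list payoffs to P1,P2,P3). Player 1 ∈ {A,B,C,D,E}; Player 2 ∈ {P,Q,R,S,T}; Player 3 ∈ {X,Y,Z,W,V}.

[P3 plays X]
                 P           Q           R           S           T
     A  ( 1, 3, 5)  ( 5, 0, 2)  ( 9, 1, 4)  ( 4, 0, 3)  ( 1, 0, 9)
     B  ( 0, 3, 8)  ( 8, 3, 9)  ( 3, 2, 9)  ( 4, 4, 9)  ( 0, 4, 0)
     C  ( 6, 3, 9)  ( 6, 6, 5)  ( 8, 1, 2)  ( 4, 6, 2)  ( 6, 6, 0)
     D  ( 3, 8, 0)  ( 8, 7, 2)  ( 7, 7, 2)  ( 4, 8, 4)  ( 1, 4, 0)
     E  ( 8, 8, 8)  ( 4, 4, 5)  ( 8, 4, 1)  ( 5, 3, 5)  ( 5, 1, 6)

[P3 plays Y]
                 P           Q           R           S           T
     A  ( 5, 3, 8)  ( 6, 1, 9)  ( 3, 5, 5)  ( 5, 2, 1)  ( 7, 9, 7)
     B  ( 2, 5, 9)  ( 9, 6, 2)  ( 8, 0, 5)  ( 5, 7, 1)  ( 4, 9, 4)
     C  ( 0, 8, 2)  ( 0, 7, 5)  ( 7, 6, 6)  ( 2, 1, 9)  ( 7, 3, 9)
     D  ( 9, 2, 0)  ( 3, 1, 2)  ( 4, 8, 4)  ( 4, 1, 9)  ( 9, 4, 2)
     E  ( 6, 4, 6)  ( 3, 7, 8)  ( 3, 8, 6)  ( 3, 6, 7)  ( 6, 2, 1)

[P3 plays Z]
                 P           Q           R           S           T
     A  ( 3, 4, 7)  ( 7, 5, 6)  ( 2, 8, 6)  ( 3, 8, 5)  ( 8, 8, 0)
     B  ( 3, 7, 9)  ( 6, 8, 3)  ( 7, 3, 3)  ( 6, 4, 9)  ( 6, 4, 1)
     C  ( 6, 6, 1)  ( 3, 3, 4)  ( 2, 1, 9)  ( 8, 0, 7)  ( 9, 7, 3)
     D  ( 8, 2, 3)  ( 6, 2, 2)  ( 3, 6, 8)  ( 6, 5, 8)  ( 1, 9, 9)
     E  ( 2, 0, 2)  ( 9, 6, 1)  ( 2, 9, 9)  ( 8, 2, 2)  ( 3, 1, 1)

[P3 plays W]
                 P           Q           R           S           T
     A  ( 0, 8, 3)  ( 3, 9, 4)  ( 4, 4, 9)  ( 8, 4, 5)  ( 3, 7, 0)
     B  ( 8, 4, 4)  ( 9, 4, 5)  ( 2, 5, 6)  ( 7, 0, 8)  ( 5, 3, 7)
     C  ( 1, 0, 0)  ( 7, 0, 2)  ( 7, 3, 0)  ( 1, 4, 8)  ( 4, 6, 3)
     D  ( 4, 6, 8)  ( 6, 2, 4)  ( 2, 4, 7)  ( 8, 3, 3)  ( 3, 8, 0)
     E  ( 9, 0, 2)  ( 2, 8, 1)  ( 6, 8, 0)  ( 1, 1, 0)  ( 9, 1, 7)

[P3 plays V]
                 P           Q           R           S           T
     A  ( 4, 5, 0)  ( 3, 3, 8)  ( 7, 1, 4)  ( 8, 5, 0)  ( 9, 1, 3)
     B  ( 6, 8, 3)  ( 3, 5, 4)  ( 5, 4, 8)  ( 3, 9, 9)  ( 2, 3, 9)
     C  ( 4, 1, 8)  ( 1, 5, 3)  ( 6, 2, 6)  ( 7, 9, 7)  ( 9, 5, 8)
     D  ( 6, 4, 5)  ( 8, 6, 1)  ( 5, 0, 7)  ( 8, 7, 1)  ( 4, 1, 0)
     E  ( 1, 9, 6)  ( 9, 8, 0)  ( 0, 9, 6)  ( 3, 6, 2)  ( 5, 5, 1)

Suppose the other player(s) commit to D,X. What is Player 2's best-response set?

BR_2 = {P,S}

u_2(P vs D,X) = 8
u_2(Q vs D,X) = 7
u_2(R vs D,X) = 7
u_2(S vs D,X) = 8
u_2(T vs D,X) = 4
max payoff 8 at {P,S}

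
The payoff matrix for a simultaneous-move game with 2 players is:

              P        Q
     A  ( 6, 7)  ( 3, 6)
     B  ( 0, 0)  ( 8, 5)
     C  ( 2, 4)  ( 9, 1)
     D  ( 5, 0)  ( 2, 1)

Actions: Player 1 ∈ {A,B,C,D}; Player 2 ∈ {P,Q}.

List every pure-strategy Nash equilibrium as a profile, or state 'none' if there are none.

(A,P): NE
(A,Q): not NE [P1→C gives 9>3; P2→P gives 7>6]
(B,P): not NE [P1→A gives 6>0; P2→Q gives 5>0]
(B,Q): not NE [P1→C gives 9>8]
(C,P): not NE [P1→A gives 6>2]
(C,Q): not NE [P2→P gives 4>1]
(D,P): not NE [P1→A gives 6>5; P2→Q gives 1>0]
(D,Q): not NE [P1→C gives 9>2]

PSNE = {(A,P)}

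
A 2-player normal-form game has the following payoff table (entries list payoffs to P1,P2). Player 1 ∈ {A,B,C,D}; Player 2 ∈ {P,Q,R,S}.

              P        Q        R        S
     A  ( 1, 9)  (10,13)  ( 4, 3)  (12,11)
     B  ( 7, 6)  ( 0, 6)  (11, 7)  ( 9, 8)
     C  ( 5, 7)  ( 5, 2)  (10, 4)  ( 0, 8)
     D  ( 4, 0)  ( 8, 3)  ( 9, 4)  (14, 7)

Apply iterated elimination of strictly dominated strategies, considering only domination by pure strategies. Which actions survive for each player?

P2 drop P (S beats it: A:11>9 B:8>6 C:8>7 D:7>0)
P2 drop R (S beats it: A:11>3 B:8>7 C:8>4 D:7>4)
P1 drop B (A beats it: Q:10>0 S:12>9)
P1 drop C (A beats it: Q:10>5 S:12>0)
P1→{A,D} P2→{Q,S}

IESDS → P1:{A,D} P2:{Q,S}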